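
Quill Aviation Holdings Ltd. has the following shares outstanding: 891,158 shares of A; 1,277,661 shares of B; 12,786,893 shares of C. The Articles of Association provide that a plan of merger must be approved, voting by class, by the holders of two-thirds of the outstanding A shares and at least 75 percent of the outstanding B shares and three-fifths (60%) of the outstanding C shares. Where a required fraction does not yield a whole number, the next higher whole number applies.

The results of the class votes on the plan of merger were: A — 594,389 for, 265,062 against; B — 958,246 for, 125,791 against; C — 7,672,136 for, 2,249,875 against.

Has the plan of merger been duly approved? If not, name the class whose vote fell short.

A: 2/3 of 891158 = 594105.33, rounded up to 594106; 594,106 required, 594,389 in favor — approved.
B: 3/4 of 1277661 = 958245.75, rounded up to 958246; 958,246 required, 958,246 in favor — approved.
C: 3/5 of 12786893 = 7672135.80, rounded up to 7672136; 7,672,136 required, 7,672,136 in favor — approved.

Approved — every class gave the required vote.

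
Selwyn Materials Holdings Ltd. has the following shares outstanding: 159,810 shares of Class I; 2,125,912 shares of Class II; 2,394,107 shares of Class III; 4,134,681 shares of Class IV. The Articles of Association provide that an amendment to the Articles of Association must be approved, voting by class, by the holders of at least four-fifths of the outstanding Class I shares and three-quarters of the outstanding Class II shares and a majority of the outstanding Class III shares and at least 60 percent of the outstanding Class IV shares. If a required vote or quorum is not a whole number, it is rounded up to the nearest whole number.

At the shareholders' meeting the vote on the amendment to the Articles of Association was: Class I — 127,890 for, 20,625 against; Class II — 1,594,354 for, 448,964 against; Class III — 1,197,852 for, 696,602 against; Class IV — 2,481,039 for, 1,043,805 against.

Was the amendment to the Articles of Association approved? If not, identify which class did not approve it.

Not approved — the Class II shares did not give the required vote.

Class I: 4/5 of 159810 = 127848; 127,848 required, 127,890 in favor — approved.
Class II: 3/4 of 2125912 = 1594434; 1,594,434 required, 1,594,354 in favor — not approved.
Class III: a majority of 2394107 is 1197054; 1,197,054 required, 1,197,852 in favor — approved.
Class IV: 3/5 of 4134681 = 2480808.60, rounded up to 2480809; 2,480,809 required, 2,481,039 in favor — approved.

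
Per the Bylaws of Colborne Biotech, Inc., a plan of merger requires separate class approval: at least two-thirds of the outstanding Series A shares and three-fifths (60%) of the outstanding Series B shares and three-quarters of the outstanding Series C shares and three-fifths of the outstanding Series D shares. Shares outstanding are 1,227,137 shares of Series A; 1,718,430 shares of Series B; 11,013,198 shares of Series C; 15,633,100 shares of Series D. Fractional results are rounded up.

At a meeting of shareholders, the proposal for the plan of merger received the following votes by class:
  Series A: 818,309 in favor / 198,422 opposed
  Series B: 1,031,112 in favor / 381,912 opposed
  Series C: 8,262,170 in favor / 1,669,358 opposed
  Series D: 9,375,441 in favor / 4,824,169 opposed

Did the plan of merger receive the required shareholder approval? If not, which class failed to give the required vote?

Not approved — the Series D shares did not give the required vote.

Series A: 2/3 of 1227137 = 818091.33, rounded up to 818092; 818,092 required, 818,309 in favor — approved.
Series B: 3/5 of 1718430 = 1031058; 1,031,058 required, 1,031,112 in favor — approved.
Series C: 3/4 of 11013198 = 8259898.50, rounded up to 8259899; 8,259,899 required, 8,262,170 in favor — approved.
Series D: 3/5 of 15633100 = 9379860; 9,379,860 required, 9,375,441 in favor — not approved.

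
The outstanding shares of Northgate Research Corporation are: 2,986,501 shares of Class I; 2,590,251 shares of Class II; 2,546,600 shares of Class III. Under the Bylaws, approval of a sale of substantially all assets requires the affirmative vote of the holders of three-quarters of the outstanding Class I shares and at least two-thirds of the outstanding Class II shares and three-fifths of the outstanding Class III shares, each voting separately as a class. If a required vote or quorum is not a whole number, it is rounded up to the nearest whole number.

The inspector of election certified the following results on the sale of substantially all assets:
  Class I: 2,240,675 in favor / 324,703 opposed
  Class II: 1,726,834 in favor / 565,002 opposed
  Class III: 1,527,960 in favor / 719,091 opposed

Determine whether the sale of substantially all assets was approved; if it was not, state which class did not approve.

Approved — every class gave the required vote.

Class I: 3/4 of 2986501 = 2239875.75, rounded up to 2239876; 2,239,876 required, 2,240,675 in favor — approved.
Class II: 2/3 of 2590251 = 1726834; 1,726,834 required, 1,726,834 in favor — approved.
Class III: 3/5 of 2546600 = 1527960; 1,527,960 required, 1,527,960 in favor — approved.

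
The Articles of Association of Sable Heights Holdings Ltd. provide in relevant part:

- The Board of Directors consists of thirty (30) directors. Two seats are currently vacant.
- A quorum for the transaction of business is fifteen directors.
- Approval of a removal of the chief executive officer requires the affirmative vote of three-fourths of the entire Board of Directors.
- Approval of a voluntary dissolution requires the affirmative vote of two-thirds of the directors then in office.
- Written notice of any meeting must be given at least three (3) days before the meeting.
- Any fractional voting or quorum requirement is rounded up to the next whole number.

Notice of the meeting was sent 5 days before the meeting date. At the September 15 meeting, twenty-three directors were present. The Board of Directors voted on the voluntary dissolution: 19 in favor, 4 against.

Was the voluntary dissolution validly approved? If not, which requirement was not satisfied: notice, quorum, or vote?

Notice: 5 days given; 3 required (5 ≥ 3). Satisfied.
Quorum: 23 present; quorum is 15. Satisfied.
Vote: the voluntary dissolution requires two-thirds of the directors then in office (28). 2/3 of 28 = 18.67, rounded up to 19, so 19 affirmative votes are needed; 19 voted in favor. Satisfied.

Valid — all requirements satisfied.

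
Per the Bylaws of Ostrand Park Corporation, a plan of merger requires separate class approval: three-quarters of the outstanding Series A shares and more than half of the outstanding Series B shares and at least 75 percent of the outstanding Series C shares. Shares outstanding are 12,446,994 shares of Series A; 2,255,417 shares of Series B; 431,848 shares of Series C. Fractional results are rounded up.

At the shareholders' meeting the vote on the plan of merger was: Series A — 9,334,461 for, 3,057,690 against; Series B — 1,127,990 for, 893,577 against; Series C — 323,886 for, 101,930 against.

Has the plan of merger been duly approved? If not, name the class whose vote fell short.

Series A: 3/4 of 12446994 = 9335245.50, rounded up to 9335246; 9,335,246 required, 9,334,461 in favor — not approved.
Series B: a majority of 2255417 is 1127709; 1,127,709 required, 1,127,990 in favor — approved.
Series C: 3/4 of 431848 = 323886; 323,886 required, 323,886 in favor — approved.

Not approved — the Series A shares did not give the required vote.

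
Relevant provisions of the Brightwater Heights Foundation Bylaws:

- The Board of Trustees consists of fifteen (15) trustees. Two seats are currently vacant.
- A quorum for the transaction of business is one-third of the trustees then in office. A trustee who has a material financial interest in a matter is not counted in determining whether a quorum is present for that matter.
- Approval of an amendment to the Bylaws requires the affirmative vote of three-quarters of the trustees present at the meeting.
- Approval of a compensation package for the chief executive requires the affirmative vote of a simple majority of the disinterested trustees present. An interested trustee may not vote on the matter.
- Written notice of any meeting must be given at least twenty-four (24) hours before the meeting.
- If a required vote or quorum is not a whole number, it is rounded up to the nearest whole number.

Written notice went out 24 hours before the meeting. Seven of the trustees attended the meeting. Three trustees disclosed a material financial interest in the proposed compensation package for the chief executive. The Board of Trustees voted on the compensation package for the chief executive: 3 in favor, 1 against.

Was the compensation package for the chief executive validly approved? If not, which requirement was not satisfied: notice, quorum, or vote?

Invalid — quorum requirement not satisfied.

Notice: 24 hours given; 24 required (24 ≥ 24). Satisfied.
Quorum: 7 present, but the 3 interested trustees do not count, leaving 4. Quorum is 5. Not satisfied.
Vote: the compensation package for the chief executive requires a majority of the disinterested trustees present (7 − 3 = 4). A majority of 4 is 3, so 3 affirmative votes are needed; 3 voted in favor. Satisfied. (Moot — without a quorum no business can be validly transacted.)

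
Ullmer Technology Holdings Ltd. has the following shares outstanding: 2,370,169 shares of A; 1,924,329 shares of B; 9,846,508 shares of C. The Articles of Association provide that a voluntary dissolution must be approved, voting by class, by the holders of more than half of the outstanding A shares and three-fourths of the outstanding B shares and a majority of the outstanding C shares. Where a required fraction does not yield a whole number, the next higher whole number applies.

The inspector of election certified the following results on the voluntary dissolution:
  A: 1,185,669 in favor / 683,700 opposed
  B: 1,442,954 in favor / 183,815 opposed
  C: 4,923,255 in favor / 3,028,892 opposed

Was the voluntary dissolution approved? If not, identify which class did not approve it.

A: a majority of 2370169 is 1185085; 1,185,085 required, 1,185,669 in favor — approved.
B: 3/4 of 1924329 = 1443246.75, rounded up to 1443247; 1,443,247 required, 1,442,954 in favor — not approved.
C: a majority of 9846508 is 4923255; 4,923,255 required, 4,923,255 in favor — approved.

Not approved — the B shares did not give the required vote.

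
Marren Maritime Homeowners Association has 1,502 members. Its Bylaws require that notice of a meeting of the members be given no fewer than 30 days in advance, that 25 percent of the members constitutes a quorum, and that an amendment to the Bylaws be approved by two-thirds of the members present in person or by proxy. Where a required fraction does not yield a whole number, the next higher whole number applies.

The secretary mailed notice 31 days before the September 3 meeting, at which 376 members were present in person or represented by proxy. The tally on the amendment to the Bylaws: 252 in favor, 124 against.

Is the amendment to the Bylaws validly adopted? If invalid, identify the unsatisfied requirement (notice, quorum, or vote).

Valid — all requirements satisfied.

Notice: 31 days given; 30 required. Satisfied.
Quorum: 25% of 1,502 = 375.50, rounded up to 376; 376 present. Satisfied.
Vote: requires two-thirds of those present (376); 2/3 of 376 = 250.67, rounded up to 251, so 251 needed; 252 in favor. Satisfied.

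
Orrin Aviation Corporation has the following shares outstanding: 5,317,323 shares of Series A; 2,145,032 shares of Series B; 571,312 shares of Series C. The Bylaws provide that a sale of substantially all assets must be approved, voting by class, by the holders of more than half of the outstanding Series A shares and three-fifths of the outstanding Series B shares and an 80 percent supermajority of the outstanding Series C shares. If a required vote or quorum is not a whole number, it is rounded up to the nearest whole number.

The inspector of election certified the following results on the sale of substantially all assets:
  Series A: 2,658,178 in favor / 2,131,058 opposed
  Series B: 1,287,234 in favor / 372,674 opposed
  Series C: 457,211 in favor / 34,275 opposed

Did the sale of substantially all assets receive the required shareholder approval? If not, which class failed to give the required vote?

Series A: a majority of 5317323 is 2658662; 2,658,662 required, 2,658,178 in favor — not approved.
Series B: 3/5 of 2145032 = 1287019.20, rounded up to 1287020; 1,287,020 required, 1,287,234 in favor — approved.
Series C: 4/5 of 571312 = 457049.60, rounded up to 457050; 457,050 required, 457,211 in favor — approved.

Not approved — the Series A shares did not give the required vote.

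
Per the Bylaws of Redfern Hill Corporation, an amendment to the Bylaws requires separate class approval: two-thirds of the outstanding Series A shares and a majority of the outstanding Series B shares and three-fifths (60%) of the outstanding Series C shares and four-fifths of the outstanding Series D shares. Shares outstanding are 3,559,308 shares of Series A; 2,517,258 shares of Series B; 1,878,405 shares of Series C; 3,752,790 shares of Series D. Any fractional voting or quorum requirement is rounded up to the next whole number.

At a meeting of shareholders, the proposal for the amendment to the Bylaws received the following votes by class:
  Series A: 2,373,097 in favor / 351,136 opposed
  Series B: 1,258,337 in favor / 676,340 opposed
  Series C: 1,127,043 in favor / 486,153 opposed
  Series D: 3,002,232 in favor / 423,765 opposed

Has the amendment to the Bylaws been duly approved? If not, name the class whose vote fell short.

Not approved — the Series B shares did not give the required vote.

Series A: 2/3 of 3559308 = 2372872; 2,372,872 required, 2,373,097 in favor — approved.
Series B: a majority of 2517258 is 1258630; 1,258,630 required, 1,258,337 in favor — not approved.
Series C: 3/5 of 1878405 = 1127043; 1,127,043 required, 1,127,043 in favor — approved.
Series D: 4/5 of 3752790 = 3002232; 3,002,232 required, 3,002,232 in favor — approved.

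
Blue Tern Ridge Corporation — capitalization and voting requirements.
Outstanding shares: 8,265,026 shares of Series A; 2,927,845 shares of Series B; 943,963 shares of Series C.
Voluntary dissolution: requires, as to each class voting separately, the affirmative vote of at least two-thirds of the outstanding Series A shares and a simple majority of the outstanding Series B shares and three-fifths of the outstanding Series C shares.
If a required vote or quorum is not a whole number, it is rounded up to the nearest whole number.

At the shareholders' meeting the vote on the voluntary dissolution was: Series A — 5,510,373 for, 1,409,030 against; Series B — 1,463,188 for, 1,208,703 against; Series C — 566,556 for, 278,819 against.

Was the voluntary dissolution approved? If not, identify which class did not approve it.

Series A: 2/3 of 8265026 = 5510017.33, rounded up to 5510018; 5,510,018 required, 5,510,373 in favor — approved.
Series B: a majority of 2927845 is 1463923; 1,463,923 required, 1,463,188 in favor — not approved.
Series C: 3/5 of 943963 = 566377.80, rounded up to 566378; 566,378 required, 566,556 in favor — approved.

Not approved — the Series B shares did not give the required vote.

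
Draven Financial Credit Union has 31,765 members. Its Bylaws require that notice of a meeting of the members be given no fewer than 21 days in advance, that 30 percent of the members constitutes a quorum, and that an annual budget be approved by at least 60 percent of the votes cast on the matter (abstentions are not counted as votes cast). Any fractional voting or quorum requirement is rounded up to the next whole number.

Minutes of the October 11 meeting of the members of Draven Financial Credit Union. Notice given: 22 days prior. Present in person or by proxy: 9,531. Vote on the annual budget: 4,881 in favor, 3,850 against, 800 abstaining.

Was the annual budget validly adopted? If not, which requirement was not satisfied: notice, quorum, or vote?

Notice: 22 days given; 21 required. Satisfied.
Quorum: 30% of 31,765 = 9,529.50, rounded up to 9,530; 9,531 present. Satisfied.
Vote: requires three-fifths of the votes cast (9,531 − 800 abstaining = 8,731); 3/5 of 8731 = 5238.60, rounded up to 5239, so 5,239 needed; 4,881 in favor. Not satisfied.

Invalid — vote requirement not satisfied.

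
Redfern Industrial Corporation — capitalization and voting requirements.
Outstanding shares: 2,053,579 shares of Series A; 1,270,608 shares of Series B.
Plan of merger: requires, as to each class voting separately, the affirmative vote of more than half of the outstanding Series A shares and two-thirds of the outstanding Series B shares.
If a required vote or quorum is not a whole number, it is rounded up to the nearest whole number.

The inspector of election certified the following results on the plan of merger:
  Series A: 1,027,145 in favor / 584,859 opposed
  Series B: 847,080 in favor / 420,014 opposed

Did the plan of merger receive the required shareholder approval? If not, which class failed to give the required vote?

Series A: a majority of 2053579 is 1026790; 1,026,790 required, 1,027,145 in favor — approved.
Series B: 2/3 of 1270608 = 847072; 847,072 required, 847,080 in favor — approved.

Approved — every class gave the required vote.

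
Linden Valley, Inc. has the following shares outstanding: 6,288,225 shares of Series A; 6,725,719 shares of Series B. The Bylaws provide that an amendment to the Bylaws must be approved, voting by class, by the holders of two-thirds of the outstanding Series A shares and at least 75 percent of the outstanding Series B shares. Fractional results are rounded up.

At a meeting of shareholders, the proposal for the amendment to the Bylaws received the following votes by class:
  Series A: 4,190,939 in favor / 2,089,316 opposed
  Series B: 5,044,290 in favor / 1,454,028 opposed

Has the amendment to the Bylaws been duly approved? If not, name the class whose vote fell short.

Not approved — the Series A shares did not give the required vote.

Series A: 2/3 of 6288225 = 4192150; 4,192,150 required, 4,190,939 in favor — not approved.
Series B: 3/4 of 6725719 = 5044289.25, rounded up to 5044290; 5,044,290 required, 5,044,290 in favor — approved.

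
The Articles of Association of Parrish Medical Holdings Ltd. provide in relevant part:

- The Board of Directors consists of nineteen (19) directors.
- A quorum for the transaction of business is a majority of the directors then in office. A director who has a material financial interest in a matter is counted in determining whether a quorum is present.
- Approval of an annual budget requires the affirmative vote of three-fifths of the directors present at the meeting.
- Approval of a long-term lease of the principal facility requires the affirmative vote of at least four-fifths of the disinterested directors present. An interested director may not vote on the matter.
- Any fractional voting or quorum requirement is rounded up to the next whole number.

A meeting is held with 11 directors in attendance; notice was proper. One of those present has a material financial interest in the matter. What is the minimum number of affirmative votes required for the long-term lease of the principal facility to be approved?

The long-term lease of the principal facility requires four-fifths of the disinterested directors present (11 − 1 = 10).
4/5 of 10 = 8.

8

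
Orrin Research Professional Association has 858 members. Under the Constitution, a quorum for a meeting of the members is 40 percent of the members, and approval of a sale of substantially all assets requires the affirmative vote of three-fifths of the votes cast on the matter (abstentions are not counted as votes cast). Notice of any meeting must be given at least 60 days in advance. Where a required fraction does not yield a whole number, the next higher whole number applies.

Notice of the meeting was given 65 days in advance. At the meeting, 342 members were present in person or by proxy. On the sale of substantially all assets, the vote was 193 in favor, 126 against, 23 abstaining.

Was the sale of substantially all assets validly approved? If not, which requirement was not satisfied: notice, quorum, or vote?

Notice: 65 days given; 60 required. Satisfied.
Quorum: 40% of 858 = 343.20, rounded up to 344; 342 present. Not satisfied.
Vote: requires three-fifths of the votes cast (342 − 23 abstaining = 319); 3/5 of 319 = 191.40, rounded up to 192, so 192 needed; 193 in favor. Satisfied.

Invalid — quorum requirement not satisfied.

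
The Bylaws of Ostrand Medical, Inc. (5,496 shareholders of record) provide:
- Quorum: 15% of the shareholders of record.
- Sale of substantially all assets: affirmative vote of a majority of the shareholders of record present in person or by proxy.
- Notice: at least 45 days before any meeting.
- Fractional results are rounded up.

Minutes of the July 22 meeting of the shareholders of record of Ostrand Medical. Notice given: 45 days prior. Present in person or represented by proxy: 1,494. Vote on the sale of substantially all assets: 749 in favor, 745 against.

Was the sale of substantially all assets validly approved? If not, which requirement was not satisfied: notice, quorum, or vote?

Notice: 45 days given; 45 required. Satisfied.
Quorum: 15% of 5,496 = 824.40, rounded up to 825; 1,494 present. Satisfied.
Vote: requires a majority of those present (1,494); a majority of 1494 is 748, so 748 needed; 749 in favor. Satisfied.

Valid — all requirements satisfied.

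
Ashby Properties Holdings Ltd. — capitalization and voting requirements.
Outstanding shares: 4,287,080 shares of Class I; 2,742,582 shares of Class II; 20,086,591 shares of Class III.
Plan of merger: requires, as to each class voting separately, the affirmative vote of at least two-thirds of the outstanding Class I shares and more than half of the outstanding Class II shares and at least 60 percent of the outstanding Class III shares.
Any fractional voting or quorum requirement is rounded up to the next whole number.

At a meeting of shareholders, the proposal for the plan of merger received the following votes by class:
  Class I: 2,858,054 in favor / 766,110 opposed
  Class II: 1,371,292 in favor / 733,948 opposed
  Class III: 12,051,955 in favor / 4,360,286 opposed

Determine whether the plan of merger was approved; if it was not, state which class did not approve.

Approved — every class gave the required vote.

Class I: 2/3 of 4287080 = 2858053.33, rounded up to 2858054; 2,858,054 required, 2,858,054 in favor — approved.
Class II: a majority of 2742582 is 1371292; 1,371,292 required, 1,371,292 in favor — approved.
Class III: 3/5 of 20086591 = 12051954.60, rounded up to 12051955; 12,051,955 required, 12,051,955 in favor — approved.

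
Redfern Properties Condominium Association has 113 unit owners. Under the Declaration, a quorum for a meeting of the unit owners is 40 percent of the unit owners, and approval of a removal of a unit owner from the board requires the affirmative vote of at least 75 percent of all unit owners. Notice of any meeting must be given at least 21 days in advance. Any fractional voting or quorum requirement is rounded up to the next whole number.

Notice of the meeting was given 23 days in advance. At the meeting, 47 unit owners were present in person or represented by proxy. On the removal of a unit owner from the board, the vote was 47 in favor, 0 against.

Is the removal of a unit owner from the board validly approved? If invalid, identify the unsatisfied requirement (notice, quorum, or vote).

Invalid — vote requirement not satisfied.

Notice: 23 days given; 21 required. Satisfied.
Quorum: 40% of 113 = 45.20, rounded up to 46; 47 present. Satisfied.
Vote: requires three-fourths of all unit owners (113); 3/4 of 113 = 84.75, rounded up to 85, so 85 needed; 47 in favor. Not satisfied.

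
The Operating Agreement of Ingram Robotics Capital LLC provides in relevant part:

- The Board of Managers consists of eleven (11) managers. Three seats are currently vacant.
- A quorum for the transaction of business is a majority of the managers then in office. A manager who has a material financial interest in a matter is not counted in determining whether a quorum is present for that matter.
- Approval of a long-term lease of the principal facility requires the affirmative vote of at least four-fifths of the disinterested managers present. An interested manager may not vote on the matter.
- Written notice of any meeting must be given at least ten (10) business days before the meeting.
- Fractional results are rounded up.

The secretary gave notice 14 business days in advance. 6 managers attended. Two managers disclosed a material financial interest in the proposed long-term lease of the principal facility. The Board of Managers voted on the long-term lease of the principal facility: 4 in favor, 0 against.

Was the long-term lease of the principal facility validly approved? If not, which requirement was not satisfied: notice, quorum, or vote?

Notice: 14 business days given; 10 required (14 ≥ 10). Satisfied.
Quorum: 6 present, but the 2 interested managers do not count, leaving 4. Quorum is 5. Not satisfied.
Vote: the long-term lease of the principal facility requires four-fifths of the disinterested managers present (6 − 2 = 4). 4/5 of 4 = 3.20, rounded up to 4, so 4 affirmative votes are needed; 4 voted in favor. Satisfied. (Moot — without a quorum no business can be validly transacted.)

Invalid — quorum requirement not satisfied.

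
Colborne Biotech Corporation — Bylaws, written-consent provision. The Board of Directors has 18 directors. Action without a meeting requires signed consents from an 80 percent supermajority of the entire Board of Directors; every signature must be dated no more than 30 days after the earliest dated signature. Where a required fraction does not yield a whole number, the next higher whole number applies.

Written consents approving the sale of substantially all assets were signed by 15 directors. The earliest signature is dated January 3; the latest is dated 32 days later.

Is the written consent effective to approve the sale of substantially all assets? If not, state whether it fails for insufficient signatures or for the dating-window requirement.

Signatures required: an 80 percent supermajority of 18 — 4/5 of 18 = 14.40, rounded up to 15, so 15 needed; 15 signed. Sufficient.
Dating window: the latest signature is 32 days after the earliest; the limit is 30 days. Outside the window.

Not effective — dating-window requirement not satisfied.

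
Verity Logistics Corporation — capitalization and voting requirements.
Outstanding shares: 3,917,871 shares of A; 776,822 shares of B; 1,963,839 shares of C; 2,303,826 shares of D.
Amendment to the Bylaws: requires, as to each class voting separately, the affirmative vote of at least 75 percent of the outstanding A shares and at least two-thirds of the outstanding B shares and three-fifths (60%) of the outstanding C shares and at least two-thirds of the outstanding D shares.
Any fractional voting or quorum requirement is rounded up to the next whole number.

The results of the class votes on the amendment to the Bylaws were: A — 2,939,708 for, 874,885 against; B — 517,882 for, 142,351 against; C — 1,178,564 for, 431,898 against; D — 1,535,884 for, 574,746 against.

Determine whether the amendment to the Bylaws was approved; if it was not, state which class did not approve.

Approved — every class gave the required vote.

A: 3/4 of 3917871 = 2938403.25, rounded up to 2938404; 2,938,404 required, 2,939,708 in favor — approved.
B: 2/3 of 776822 = 517881.33, rounded up to 517882; 517,882 required, 517,882 in favor — approved.
C: 3/5 of 1963839 = 1178303.40, rounded up to 1178304; 1,178,304 required, 1,178,564 in favor — approved.
D: 2/3 of 2303826 = 1535884; 1,535,884 required, 1,535,884 in favor — approved.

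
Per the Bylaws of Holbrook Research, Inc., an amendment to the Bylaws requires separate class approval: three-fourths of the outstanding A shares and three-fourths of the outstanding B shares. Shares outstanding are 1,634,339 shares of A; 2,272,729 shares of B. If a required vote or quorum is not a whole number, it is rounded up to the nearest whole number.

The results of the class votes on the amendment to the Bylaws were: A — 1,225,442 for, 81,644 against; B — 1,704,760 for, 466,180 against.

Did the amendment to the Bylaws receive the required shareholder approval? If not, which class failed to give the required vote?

Not approved — the A shares did not give the required vote.

A: 3/4 of 1634339 = 1225754.25, rounded up to 1225755; 1,225,755 required, 1,225,442 in favor — not approved.
B: 3/4 of 2272729 = 1704546.75, rounded up to 1704547; 1,704,547 required, 1,704,760 in favor — approved.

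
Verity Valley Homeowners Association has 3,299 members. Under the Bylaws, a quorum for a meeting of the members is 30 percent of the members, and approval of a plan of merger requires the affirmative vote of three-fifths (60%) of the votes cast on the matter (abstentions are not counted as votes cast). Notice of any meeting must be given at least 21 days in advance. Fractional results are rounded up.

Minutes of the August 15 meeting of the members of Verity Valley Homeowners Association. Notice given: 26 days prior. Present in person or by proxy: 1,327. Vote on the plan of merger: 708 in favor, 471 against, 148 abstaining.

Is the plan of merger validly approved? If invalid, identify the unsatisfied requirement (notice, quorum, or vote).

Notice: 26 days given; 21 required. Satisfied.
Quorum: 30% of 3,299 = 989.70, rounded up to 990; 1,327 present. Satisfied.
Vote: requires three-fifths of the votes cast (1,327 − 148 abstaining = 1,179); 3/5 of 1179 = 707.40, rounded up to 708, so 708 needed; 708 in favor. Satisfied.

Valid — all requirements satisfied.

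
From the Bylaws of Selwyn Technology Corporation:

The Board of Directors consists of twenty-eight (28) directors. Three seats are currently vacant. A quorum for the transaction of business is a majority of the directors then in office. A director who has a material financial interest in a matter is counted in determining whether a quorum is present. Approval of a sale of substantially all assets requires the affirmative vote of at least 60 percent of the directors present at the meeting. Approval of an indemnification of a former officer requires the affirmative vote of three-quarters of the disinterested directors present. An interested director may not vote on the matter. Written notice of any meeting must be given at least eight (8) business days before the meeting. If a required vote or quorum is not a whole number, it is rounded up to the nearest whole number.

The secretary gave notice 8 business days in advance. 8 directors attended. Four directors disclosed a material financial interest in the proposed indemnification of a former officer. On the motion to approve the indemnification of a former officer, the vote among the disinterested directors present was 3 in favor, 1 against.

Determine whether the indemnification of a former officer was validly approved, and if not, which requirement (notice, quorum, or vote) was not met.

Invalid — quorum requirement not satisfied.

Notice: 8 business days given; 8 required (8 ≥ 8). Satisfied.
Quorum: 8 present (interested directors count toward quorum); quorum is 13. Not satisfied.
Vote: the indemnification of a former officer requires three-fourths of the disinterested directors present (8 − 4 = 4). 3/4 of 4 = 3, so 3 affirmative votes are needed; 3 voted in favor. Satisfied. (Moot — without a quorum no business can be validly transacted.)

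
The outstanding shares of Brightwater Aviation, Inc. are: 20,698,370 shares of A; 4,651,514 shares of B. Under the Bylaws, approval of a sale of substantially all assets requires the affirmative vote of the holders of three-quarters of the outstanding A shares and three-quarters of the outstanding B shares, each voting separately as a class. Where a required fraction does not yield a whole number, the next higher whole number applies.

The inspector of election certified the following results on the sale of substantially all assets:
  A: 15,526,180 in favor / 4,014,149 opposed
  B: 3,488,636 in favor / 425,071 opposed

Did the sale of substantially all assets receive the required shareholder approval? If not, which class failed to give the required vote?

Approved — every class gave the required vote.

A: 3/4 of 20698370 = 15523777.50, rounded up to 15523778; 15,523,778 required, 15,526,180 in favor — approved.
B: 3/4 of 4651514 = 3488635.50, rounded up to 3488636; 3,488,636 required, 3,488,636 in favor — approved.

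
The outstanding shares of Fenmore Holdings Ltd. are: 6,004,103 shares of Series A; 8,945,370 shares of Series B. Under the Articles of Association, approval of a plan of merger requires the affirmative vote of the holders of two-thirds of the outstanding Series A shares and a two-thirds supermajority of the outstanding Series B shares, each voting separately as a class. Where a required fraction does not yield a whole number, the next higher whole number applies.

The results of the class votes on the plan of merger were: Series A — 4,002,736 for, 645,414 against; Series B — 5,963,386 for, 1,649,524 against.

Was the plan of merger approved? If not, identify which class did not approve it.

Series A: 2/3 of 6004103 = 4002735.33, rounded up to 4002736; 4,002,736 required, 4,002,736 in favor — approved.
Series B: 2/3 of 8945370 = 5963580; 5,963,580 required, 5,963,386 in favor — not approved.

Not approved — the Series B shares did not give the required vote.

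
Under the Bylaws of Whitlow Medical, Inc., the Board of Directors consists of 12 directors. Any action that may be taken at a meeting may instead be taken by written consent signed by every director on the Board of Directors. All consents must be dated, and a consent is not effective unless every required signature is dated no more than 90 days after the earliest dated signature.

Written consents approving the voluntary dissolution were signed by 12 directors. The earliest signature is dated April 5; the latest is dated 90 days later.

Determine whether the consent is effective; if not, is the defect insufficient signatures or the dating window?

Signatures required: every one of 12 — unanimous means all 12, so 12 needed; 12 signed. Sufficient.
Dating window: the latest signature is 90 days after the earliest; the limit is 90 days. Within the window.

Effective — both the signature and dating-window requirements are satisfied.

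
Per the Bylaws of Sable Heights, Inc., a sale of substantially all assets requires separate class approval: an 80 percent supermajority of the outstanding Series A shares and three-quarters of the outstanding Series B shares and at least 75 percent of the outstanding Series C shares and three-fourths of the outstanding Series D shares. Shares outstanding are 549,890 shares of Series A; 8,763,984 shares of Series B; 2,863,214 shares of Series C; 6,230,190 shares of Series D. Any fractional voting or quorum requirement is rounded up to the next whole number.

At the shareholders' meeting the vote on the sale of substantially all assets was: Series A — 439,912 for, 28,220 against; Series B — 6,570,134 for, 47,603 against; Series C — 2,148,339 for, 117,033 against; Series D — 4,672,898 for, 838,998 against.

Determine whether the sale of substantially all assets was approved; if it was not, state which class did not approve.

Not approved — the Series B shares did not give the required vote.

Series A: 4/5 of 549890 = 439912; 439,912 required, 439,912 in favor — approved.
Series B: 3/4 of 8763984 = 6572988; 6,572,988 required, 6,570,134 in favor — not approved.
Series C: 3/4 of 2863214 = 2147410.50, rounded up to 2147411; 2,147,411 required, 2,148,339 in favor — approved.
Series D: 3/4 of 6230190 = 4672642.50, rounded up to 4672643; 4,672,643 required, 4,672,898 in favor — approved.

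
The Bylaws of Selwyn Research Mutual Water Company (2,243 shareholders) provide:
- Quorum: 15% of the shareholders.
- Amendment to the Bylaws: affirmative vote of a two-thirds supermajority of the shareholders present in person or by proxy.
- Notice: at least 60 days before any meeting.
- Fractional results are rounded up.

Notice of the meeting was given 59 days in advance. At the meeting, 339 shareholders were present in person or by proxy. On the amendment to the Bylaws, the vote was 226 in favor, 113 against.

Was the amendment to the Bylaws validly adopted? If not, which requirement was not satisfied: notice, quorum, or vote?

Notice: 59 days given; 60 required. Not satisfied.
Quorum: 15% of 2,243 = 336.45, rounded up to 337; 339 present. Satisfied.
Vote: requires two-thirds of those present (339); 2/3 of 339 = 226, so 226 needed; 226 in favor. Satisfied.

Invalid — notice requirement not satisfied.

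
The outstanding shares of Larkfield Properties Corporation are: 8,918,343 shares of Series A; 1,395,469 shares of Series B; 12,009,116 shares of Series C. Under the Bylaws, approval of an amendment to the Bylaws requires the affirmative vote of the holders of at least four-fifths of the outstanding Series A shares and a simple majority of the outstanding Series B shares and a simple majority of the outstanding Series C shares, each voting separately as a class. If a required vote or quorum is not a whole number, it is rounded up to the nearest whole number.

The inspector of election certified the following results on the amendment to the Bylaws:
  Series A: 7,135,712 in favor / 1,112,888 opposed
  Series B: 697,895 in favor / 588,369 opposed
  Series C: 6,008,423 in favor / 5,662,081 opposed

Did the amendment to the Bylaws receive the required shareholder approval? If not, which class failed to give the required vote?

Approved — every class gave the required vote.

Series A: 4/5 of 8918343 = 7134674.40, rounded up to 7134675; 7,134,675 required, 7,135,712 in favor — approved.
Series B: a majority of 1395469 is 697735; 697,735 required, 697,895 in favor — approved.
Series C: a majority of 12009116 is 6004559; 6,004,559 required, 6,008,423 in favor — approved.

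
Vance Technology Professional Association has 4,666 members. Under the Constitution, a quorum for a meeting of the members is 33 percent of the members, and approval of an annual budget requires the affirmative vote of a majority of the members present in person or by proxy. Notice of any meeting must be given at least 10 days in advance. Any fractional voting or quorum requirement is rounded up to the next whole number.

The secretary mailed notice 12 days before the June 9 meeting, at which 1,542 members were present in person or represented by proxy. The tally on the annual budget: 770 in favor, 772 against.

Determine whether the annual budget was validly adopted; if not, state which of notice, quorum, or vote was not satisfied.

Invalid — vote requirement not satisfied.

Notice: 12 days given; 10 required. Satisfied.
Quorum: 33% of 4,666 = 1,539.78, rounded up to 1,540; 1,542 present. Satisfied.
Vote: requires a majority of those present (1,542); a majority of 1542 is 772, so 772 needed; 770 in favor. Not satisfied.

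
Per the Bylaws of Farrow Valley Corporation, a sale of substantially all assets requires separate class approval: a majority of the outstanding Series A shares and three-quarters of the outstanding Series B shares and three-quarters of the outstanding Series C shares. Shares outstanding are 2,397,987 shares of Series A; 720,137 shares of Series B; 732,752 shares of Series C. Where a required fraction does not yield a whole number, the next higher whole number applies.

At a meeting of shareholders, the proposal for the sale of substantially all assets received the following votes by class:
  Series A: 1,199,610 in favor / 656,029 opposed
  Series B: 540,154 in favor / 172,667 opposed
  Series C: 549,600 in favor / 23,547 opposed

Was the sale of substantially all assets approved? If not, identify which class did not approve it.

Approved — every class gave the required vote.

Series A: a majority of 2397987 is 1198994; 1,198,994 required, 1,199,610 in favor — approved.
Series B: 3/4 of 720137 = 540102.75, rounded up to 540103; 540,103 required, 540,154 in favor — approved.
Series C: 3/4 of 732752 = 549564; 549,564 required, 549,600 in favor — approved.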